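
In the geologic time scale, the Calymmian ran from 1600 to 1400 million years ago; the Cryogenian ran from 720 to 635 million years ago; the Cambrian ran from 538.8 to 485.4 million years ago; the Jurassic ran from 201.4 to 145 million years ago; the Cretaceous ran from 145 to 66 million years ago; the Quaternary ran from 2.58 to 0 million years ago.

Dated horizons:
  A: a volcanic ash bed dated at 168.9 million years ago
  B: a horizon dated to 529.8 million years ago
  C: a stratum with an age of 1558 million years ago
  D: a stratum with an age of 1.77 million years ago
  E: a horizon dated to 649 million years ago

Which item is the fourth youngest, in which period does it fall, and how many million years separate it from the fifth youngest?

E, in the Cryogenian; 909 million years to C

Smaller Ma means younger, so youngest first: D 1.77 < A 168.9 < B 529.8 < E 649 < C 1558.
Counting 4 along gives E (649 Ma); the excerpt puts that inside the Cryogenian, 720–635 Ma.
Next in line is C (1558 Ma), and 1558 − 649 = 909 Myr.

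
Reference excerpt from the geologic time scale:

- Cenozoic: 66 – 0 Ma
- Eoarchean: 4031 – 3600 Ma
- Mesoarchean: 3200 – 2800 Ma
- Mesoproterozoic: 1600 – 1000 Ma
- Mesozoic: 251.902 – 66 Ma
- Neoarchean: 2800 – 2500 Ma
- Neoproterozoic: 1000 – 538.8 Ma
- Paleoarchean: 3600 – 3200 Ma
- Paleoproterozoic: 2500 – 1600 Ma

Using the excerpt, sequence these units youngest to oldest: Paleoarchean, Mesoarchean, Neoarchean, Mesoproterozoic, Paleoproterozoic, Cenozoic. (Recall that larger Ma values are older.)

Cenozoic, then Mesoproterozoic, then Paleoproterozoic, then Neoarchean, then Mesoarchean, then Paleoarchean

The oldest of these is Paleoarchean (starts 3600 Ma) and the youngest is Cenozoic (ends 0 Ma).
In between, by decreasing start age: Mesoarchean (3200), Neoarchean (2800), Paleoproterozoic (2500), Mesoproterozoic (1600).
Listing youngest first means reversing that sequence.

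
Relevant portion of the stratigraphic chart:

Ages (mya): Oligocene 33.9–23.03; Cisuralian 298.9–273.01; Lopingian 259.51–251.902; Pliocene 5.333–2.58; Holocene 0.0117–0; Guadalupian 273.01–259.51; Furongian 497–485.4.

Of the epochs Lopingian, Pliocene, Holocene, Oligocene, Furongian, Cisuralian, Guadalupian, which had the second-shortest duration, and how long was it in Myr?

Pliocene, 2.753 million years

Start − end for each: Lopingian 259.51 − 251.902 = 7.608; Pliocene 5.333 − 2.58 = 2.753; Holocene 0.0117 − 0 = 0.0117; Oligocene 33.9 − 23.03 = 10.87; Furongian 497 − 485.4 = 11.6; Cisuralian 298.9 − 273.01 = 25.89; Guadalupian 273.01 − 259.51 = 13.5.
Ranking these from shortest: Holocene < Pliocene < Lopingian < Oligocene < Furongian < Guadalupian < Cisuralian.
Position 2 in that ranking is Pliocene, which lasted 2.753 Myr.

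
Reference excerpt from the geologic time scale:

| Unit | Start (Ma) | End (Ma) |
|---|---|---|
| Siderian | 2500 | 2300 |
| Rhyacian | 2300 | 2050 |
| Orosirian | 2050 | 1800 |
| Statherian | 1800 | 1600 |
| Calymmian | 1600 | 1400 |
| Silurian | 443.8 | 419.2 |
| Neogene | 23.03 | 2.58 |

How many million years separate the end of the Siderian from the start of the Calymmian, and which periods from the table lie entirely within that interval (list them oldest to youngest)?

700 million years; Rhyacian, Orosirian, Statherian

End of Siderian = 2300 Ma; start of Calymmian = 1600 Ma.
Gap = 2300 − 1600 = 700 Myr.
Periods wholly inside 2300–1600 Ma: Rhyacian (2300–2050), Orosirian (2050–1800), Statherian (1800–1600).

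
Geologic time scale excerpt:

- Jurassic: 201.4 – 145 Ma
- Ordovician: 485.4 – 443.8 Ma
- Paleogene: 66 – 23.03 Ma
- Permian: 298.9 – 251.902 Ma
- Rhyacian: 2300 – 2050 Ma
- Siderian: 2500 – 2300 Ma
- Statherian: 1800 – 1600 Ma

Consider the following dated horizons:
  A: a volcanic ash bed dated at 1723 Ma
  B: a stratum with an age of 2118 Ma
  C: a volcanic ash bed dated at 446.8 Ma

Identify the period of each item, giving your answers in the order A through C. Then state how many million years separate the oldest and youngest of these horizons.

A — Statherian; B — Rhyacian; C — Ordovician; span 1671.2 million years

Match each age against the start–end ranges in the excerpt: A = 1723 Ma → Statherian (1800–1600); B = 2118 Ma → Rhyacian (2300–2050); C = 446.8 Ma → Ordovician (485.4–443.8).
The largest age is 2118 Ma and the smallest is 446.8 Ma; their difference is 1671.2 Myr.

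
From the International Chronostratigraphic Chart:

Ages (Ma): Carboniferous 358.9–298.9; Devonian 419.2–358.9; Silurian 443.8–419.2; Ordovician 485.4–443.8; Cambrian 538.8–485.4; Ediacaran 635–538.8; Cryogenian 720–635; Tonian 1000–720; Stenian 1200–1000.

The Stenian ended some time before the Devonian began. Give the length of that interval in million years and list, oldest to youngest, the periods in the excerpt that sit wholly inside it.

580.8 million years; Tonian, Cryogenian, Ediacaran, Cambrian, Ordovician, Silurian

The Stenian closes at 1000 Ma and the Devonian opens at 419.2 Ma, so the interval is 1000 − 419.2 = 580.8 Myr.
A period fits inside if it starts at or after 1000 Ma and ends at or before 419.2 Ma; oldest first that gives Tonian, Cryogenian, Ediacaran, Cambrian, Ordovician, Silurian.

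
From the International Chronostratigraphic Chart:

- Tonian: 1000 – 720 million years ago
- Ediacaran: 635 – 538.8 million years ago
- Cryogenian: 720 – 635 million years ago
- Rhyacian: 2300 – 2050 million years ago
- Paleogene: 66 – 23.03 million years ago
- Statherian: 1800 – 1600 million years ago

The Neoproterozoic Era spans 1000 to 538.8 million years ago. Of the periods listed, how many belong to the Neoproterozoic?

3

Periods inside 1000–538.8 Ma: Tonian, Cryogenian, Ediacaran — 3 in total.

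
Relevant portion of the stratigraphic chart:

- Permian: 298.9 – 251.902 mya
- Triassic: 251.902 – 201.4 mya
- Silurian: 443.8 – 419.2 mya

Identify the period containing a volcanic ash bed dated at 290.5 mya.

Permian

290.5 Ma lies between 298.9 and 251.902 Ma, so it falls in the Permian.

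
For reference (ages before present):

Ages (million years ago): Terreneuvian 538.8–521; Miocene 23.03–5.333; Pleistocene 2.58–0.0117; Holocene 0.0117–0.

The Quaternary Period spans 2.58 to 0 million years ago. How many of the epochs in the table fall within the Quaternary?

2

Epochs inside 2.58–0 Ma: Pleistocene, Holocene — 2 in total.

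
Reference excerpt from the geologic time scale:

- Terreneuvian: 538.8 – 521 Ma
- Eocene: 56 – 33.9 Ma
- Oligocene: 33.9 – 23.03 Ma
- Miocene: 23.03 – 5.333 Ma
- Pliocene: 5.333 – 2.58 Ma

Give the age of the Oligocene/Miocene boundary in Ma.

The Oligocene ends and the Miocene begins at 23.03 Ma.

23.03 Ma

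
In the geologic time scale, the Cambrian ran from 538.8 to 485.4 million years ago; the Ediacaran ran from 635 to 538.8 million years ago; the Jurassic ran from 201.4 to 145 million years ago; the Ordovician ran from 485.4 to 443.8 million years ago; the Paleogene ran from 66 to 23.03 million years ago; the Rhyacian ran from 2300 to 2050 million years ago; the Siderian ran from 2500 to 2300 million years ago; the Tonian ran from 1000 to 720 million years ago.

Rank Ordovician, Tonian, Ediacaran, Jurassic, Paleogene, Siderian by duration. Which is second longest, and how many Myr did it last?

Siderian, 200 million years

Start − end for each: Ordovician 485.4 − 443.8 = 41.6; Tonian 1000 − 720 = 280; Ediacaran 635 − 538.8 = 96.2; Jurassic 201.4 − 145 = 56.4; Paleogene 66 − 23.03 = 42.97; Siderian 2500 − 2300 = 200.
Ranking these from longest: Tonian > Siderian > Ediacaran > Jurassic > Paleogene > Ordovician.
Position 2 in that ranking is Siderian, which lasted 200 Myr.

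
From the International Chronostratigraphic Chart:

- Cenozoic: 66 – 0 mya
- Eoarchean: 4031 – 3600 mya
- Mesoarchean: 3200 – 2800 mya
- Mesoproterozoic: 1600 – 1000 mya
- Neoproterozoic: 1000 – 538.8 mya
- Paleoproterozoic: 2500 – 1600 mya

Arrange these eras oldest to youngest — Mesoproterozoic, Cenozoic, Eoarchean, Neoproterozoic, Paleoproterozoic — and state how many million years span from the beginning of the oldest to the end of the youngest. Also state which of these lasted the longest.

Start ages (Ma): Eoarchean 4031, Paleoproterozoic 2500, Mesoproterozoic 1600, Neoproterozoic 1000, Cenozoic 66.
Ordered oldest to youngest: Eoarchean, Paleoproterozoic, Mesoproterozoic, Neoproterozoic, Cenozoic.
Span = 4031 − 0 = 4031 Myr.
Durations: Eoarchean 431, Paleoproterozoic 900, Cenozoic 66, Neoproterozoic 461.2, Mesoproterozoic 600 → longest is Paleoproterozoic (900 Myr).

Eoarchean → Paleoproterozoic → Mesoproterozoic → Neoproterozoic → Cenozoic; total span 4031 Myr; longest is Paleoproterozoic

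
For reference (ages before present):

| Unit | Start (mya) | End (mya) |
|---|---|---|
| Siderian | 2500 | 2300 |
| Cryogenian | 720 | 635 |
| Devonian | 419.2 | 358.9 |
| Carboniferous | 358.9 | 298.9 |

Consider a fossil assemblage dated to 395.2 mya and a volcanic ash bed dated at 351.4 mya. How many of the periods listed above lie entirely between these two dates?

0

Checking each listed span, none has both start < 395.2 Ma and end > 351.4 Ma — every period straddles one of the two dates or lies outside them — so the count is 0.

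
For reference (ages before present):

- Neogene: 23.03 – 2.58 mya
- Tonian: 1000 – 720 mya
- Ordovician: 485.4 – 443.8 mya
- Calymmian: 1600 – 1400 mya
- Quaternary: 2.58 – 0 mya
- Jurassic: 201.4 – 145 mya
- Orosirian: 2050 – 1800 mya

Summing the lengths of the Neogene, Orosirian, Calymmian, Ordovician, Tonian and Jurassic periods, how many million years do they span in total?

848.45 million years

Each duration: Neogene = 20.45; Orosirian = 250; Calymmian = 200; Ordovician = 41.6; Tonian = 280; Jurassic = 56.4.
Sum: 20.45 + 250 + 200 + 41.6 + 280 + 56.4 = 848.45 Myr.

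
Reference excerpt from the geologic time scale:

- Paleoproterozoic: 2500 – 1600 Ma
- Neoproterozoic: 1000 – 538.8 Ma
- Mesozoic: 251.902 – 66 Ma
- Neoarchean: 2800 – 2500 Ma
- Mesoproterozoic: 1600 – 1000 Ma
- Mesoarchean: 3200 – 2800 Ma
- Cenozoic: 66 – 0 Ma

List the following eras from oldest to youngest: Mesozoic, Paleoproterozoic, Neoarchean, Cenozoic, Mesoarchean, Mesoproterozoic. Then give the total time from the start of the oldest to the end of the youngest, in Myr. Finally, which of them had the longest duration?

From the excerpt: Mesozoic 251.902–66; Paleoproterozoic 2500–1600; Neoarchean 2800–2500; Cenozoic 66–0; Mesoarchean 3200–2800; Mesoproterozoic 1600–1000 (Ma).
Larger Ma is earlier, so the oldest is Mesoarchean and the youngest is Cenozoic; oldest to youngest: Mesoarchean, Neoarchean, Paleoproterozoic, Mesoproterozoic, Mesozoic, Cenozoic.
Oldest start 3200 minus youngest end 0 gives 3200 Myr overall.
Individual lengths (start − end): Mesoarchean 400; Mesoproterozoic 600; Cenozoic 66; Neoarchean 300; Paleoproterozoic 900; Mesozoic 185.902. The largest is Paleoproterozoic at 900 Myr.

Mesoarchean → Neoarchean → Paleoproterozoic → Mesoproterozoic → Mesozoic → Cenozoic; total span 3200 Myr; longest is Paleoproterozoic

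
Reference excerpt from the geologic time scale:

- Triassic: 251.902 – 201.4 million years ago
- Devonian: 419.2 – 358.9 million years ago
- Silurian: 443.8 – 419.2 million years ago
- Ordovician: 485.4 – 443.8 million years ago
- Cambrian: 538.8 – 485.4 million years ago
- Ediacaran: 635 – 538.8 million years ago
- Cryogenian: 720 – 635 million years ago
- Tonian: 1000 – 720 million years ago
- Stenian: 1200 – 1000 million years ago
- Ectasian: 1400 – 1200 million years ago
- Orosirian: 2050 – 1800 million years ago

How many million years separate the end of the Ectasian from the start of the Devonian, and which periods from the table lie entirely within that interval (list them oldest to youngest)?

780.8 million years; Stenian, Tonian, Cryogenian, Ediacaran, Cambrian, Ordovician, Silurian

The Ectasian closes at 1200 Ma and the Devonian opens at 419.2 Ma, so the interval is 1200 − 419.2 = 780.8 Myr.
A period fits inside if it starts at or after 1200 Ma and ends at or before 419.2 Ma; oldest first that gives Stenian, Tonian, Cryogenian, Ediacaran, Cambrian, Ordovician, Silurian.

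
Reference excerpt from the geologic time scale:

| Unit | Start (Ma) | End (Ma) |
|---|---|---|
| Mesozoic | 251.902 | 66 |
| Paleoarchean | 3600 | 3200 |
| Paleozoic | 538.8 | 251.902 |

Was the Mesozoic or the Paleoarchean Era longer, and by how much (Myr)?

Paleoarchean, by 214.098 million years

Mesozoic: 251.902 − 66 = 185.902 Myr.
Paleoarchean: 3600 − 3200 = 400 Myr.
Difference: 400 − 185.902 = 214.098 Myr, so the Paleoarchean was longer.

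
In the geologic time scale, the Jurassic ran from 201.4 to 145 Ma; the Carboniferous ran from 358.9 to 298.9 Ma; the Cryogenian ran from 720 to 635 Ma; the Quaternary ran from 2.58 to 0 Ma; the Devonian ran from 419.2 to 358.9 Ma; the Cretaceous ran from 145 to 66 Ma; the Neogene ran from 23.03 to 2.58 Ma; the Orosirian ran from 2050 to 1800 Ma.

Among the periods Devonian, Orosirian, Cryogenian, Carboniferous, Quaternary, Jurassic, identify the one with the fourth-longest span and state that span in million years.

Carboniferous, 60 million years

Start − end for each: Devonian 419.2 − 358.9 = 60.3; Orosirian 2050 − 1800 = 250; Cryogenian 720 − 635 = 85; Carboniferous 358.9 − 298.9 = 60; Quaternary 2.58 − 0 = 2.58; Jurassic 201.4 − 145 = 56.4.
Ranking these from longest: Orosirian > Cryogenian > Devonian > Carboniferous > Jurassic > Quaternary.
Position 4 in that ranking is Carboniferous, which lasted 60 Myr.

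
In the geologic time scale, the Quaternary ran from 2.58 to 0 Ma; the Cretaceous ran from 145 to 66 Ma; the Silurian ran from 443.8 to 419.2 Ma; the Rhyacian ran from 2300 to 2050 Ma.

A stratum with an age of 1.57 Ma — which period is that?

1.57 Ma lies between 2.58 and 0 Ma, so it falls in the Quaternary.

Quaternary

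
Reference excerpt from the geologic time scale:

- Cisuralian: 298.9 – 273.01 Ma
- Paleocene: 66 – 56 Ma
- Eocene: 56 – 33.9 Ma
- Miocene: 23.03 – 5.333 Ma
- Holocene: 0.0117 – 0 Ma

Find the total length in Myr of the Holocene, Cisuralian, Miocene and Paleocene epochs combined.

Duration is start − end for each: (0.0117 − 0) + (298.9 − 273.01) + (23.03 − 5.333) + (66 − 56).
That is 0.0117 + 25.89 + 17.697 + 10, which totals 53.5987 million years.

53.5987 million years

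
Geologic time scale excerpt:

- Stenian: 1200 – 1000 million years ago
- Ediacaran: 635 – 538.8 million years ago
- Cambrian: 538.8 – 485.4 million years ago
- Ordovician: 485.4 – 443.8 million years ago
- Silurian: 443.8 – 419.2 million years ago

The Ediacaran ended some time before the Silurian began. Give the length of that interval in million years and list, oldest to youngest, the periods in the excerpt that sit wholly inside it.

End of Ediacaran = 538.8 Ma; start of Silurian = 443.8 Ma.
Gap = 538.8 − 443.8 = 95 Myr.
Periods wholly inside 538.8–443.8 Ma: Cambrian (538.8–485.4), Ordovician (485.4–443.8).

95 million years; Cambrian, Ordovician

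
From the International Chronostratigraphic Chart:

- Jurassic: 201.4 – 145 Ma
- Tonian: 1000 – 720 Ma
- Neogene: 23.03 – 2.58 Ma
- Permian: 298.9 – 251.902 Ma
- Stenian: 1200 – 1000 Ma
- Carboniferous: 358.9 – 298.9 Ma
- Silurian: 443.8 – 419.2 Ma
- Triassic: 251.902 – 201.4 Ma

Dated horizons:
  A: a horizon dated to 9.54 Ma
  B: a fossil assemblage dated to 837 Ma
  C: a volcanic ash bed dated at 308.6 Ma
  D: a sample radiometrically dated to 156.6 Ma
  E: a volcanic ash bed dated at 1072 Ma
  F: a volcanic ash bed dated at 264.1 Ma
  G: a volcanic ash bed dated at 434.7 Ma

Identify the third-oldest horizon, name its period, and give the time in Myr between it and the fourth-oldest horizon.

G, in the Silurian; 126.1 million years to C

Larger Ma means older, so oldest first: E 1072 > B 837 > G 434.7 > C 308.6 > F 264.1 > D 156.6 > A 9.54.
Counting 3 along gives G (434.7 Ma); the excerpt puts that inside the Silurian, 443.8–419.2 Ma.
Next in line is C (308.6 Ma), and 434.7 − 308.6 = 126.1 Myr.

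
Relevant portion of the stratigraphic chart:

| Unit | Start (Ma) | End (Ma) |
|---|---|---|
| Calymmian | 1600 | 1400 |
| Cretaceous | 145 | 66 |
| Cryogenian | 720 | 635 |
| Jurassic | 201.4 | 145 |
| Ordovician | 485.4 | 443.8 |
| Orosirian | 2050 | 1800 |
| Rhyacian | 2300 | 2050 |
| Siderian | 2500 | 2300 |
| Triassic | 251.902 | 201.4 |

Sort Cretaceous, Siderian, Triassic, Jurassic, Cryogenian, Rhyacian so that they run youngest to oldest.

Cretaceous → Jurassic → Triassic → Cryogenian → Rhyacian → Siderian

The oldest of these is Siderian (starts 2500 Ma) and the youngest is Cretaceous (ends 66 Ma).
In between, by decreasing start age: Rhyacian (2300), Cryogenian (720), Triassic (251.902), Jurassic (201.4).
Listing youngest first means reversing that sequence.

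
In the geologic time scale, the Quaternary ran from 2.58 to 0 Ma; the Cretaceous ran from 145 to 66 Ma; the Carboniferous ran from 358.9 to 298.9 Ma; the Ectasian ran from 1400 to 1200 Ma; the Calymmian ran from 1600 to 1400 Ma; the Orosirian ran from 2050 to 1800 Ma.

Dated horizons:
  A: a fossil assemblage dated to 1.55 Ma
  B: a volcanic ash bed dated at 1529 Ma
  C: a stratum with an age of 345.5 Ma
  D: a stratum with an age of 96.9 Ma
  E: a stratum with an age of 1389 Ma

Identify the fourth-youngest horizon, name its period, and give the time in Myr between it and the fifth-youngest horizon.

E, in the Ectasian; 140 million years to B

Sorted youngest-first by Ma: A (1.55), D (96.9), C (345.5), E (1389), B (1529).
The fourth youngest is E at 1389 Ma, which lies in 1400–1200 Ma: the Ectasian.
The fifth youngest is B at 1529 Ma; separation = |1389 − 1529| = 140 Myr.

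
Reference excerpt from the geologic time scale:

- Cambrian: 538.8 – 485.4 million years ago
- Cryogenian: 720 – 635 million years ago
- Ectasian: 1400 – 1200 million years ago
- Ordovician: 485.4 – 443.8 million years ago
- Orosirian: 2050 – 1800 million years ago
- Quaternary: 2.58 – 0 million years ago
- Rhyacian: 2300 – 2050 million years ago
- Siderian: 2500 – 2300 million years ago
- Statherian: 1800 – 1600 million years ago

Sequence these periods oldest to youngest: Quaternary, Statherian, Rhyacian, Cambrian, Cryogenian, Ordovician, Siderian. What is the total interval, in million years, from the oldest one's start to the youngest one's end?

Siderian, Rhyacian, Statherian, Cryogenian, Cambrian, Ordovician, Quaternary; total span 2500 Myr

From the excerpt: Quaternary 2.58–0; Statherian 1800–1600; Rhyacian 2300–2050; Cambrian 538.8–485.4; Cryogenian 720–635; Ordovician 485.4–443.8; Siderian 2500–2300 (Ma).
Larger Ma is earlier, so the oldest is Siderian and the youngest is Quaternary; oldest to youngest: Siderian, Rhyacian, Statherian, Cryogenian, Cambrian, Ordovician, Quaternary.
Oldest start 2500 minus youngest end 0 gives 2500 Myr overall.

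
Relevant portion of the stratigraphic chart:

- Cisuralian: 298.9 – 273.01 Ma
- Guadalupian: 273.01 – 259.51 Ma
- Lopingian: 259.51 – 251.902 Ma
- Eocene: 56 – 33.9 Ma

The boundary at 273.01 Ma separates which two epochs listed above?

The Cisuralian ends at 273.01 Ma and the Guadalupian begins at 273.01 Ma, so they share that boundary.

Cisuralian and Guadalupian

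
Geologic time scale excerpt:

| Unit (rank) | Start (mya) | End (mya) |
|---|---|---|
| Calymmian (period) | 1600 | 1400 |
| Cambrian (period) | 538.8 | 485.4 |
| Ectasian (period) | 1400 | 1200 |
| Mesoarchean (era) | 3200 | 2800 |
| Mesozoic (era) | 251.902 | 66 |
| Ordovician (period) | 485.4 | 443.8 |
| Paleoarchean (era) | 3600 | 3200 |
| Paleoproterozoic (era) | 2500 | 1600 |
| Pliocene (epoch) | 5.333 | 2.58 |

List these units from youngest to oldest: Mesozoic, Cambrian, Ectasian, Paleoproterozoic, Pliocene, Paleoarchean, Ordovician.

Pliocene, Mesozoic, Ordovician, Cambrian, Ectasian, Paleoproterozoic, Paleoarchean

Read off each span (Ma): Mesozoic 251.902–66; Cambrian 538.8–485.4; Ectasian 1400–1200; Paleoproterozoic 2500–1600; Pliocene 5.333–2.58; Paleoarchean 3600–3200; Ordovician 485.4–443.8.
Larger Ma is older, so oldest→youngest is Paleoarchean, Paleoproterozoic, Ectasian, Cambrian, Ordovician, Mesozoic, Pliocene; reverse it for youngest→oldest.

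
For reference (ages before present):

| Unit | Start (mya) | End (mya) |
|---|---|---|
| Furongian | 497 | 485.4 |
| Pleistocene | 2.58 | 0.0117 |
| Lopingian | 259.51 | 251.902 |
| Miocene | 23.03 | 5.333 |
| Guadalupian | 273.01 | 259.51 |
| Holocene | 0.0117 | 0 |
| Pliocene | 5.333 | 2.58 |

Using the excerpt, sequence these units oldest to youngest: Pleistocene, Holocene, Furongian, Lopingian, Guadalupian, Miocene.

Read off each span (Ma): Pleistocene 2.58–0.0117; Holocene 0.0117–0; Furongian 497–485.4; Lopingian 259.51–251.902; Guadalupian 273.01–259.51; Miocene 23.03–5.333.
Larger Ma is older, so oldest→youngest is Furongian, Guadalupian, Lopingian, Miocene, Pleistocene, Holocene.

Furongian → Guadalupian → Lopingian → Miocene → Pleistocene → Holocene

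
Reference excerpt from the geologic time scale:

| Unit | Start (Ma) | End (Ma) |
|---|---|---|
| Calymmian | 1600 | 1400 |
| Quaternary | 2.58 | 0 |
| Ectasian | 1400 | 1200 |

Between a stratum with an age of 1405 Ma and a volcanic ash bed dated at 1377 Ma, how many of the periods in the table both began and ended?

0

The older date is 1405 Ma and the younger is 1377 Ma.
No period both begins after 1405 Ma and ends before 1377 Ma, so the count is 0.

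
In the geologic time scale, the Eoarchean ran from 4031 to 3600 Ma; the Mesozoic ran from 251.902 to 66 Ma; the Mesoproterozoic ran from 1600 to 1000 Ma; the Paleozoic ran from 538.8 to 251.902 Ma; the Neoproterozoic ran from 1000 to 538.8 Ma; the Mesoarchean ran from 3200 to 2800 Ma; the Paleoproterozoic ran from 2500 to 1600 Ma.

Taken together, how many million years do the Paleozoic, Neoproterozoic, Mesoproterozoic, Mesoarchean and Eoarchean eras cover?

Each duration: Paleozoic = 286.898; Neoproterozoic = 461.2; Mesoproterozoic = 600; Mesoarchean = 400; Eoarchean = 431.
Sum: 286.898 + 461.2 + 600 + 400 + 431 = 2179.098 Myr.

2179.098 million years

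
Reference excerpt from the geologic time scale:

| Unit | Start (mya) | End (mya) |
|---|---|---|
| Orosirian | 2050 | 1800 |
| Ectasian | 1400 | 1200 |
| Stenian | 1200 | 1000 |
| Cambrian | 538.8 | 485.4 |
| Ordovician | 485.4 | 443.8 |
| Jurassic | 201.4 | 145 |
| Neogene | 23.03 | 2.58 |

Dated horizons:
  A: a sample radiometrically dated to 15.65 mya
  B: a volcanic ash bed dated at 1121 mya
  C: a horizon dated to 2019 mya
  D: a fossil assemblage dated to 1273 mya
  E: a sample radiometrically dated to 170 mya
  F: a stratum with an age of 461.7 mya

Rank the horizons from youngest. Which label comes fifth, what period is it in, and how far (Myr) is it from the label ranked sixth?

D, in the Ectasian; 746 million years to C

Sorted youngest-first by Ma: A (15.65), E (170), F (461.7), B (1121), D (1273), C (2019).
The fifth youngest is D at 1273 Ma, which lies in 1400–1200 Ma: the Ectasian.
The sixth youngest is C at 2019 Ma; separation = |1273 − 2019| = 746 Myr.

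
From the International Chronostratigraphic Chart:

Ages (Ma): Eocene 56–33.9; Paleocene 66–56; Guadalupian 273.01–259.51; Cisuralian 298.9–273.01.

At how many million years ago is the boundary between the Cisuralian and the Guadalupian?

The Cisuralian ends and the Guadalupian begins at 273.01 Ma.

273.01 Ma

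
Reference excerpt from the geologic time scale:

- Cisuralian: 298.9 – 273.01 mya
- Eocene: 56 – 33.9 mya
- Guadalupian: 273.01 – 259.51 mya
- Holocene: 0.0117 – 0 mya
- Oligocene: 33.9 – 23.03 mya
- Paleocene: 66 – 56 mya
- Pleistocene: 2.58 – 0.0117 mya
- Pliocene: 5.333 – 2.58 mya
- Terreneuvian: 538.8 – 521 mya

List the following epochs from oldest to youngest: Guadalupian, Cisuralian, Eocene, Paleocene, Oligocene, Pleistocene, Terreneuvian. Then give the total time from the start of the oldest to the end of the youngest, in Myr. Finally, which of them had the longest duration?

From the excerpt: Guadalupian 273.01–259.51; Cisuralian 298.9–273.01; Eocene 56–33.9; Paleocene 66–56; Oligocene 33.9–23.03; Pleistocene 2.58–0.0117; Terreneuvian 538.8–521 (Ma).
Larger Ma is earlier, so the oldest is Terreneuvian and the youngest is Pleistocene; oldest to youngest: Terreneuvian, Cisuralian, Guadalupian, Paleocene, Eocene, Oligocene, Pleistocene.
Oldest start 538.8 minus youngest end 0.0117 gives 538.7883 Myr overall.
Individual lengths (start − end): Cisuralian 25.89; Eocene 22.1; Pleistocene 2.5683; Guadalupian 13.5; Terreneuvian 17.8; Paleocene 10; Oligocene 10.87. The largest is Cisuralian at 25.89 Myr.

Terreneuvian, Cisuralian, Guadalupian, Paleocene, Eocene, Oligocene, Pleistocene; total span 538.7883 Myr; longest is Cisuralian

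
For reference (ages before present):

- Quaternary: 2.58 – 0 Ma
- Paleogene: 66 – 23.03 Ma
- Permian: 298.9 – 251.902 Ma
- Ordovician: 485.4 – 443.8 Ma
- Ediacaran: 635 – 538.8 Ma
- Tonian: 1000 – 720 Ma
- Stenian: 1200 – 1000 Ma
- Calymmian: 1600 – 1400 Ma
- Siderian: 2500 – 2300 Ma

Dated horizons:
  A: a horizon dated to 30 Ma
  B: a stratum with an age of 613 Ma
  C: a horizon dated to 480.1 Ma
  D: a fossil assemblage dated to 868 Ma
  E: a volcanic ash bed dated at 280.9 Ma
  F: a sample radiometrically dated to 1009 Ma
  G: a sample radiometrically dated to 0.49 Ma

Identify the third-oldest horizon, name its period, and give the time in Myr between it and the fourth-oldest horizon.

Larger Ma means older, so oldest first: F 1009 > D 868 > B 613 > C 480.1 > E 280.9 > A 30 > G 0.49.
Counting 3 along gives B (613 Ma); the excerpt puts that inside the Ediacaran, 635–538.8 Ma.
Next in line is C (480.1 Ma), and 613 − 480.1 = 132.9 Myr.

B, in the Ediacaran; 132.9 million years to C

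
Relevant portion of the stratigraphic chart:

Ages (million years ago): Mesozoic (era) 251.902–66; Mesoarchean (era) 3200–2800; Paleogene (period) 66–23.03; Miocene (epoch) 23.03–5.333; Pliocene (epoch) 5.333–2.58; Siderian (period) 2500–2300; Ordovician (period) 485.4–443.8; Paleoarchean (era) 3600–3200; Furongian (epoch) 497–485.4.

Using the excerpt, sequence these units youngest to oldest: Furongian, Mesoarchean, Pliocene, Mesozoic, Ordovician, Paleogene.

Pliocene, then Paleogene, then Mesozoic, then Ordovician, then Furongian, then Mesoarchean

Sorting by start age (ascending Ma, since larger Ma = older): Pliocene start 5.333, Paleogene start 66, Mesozoic start 251.902, Ordovician start 485.4, Furongian start 497, Mesoarchean start 3200.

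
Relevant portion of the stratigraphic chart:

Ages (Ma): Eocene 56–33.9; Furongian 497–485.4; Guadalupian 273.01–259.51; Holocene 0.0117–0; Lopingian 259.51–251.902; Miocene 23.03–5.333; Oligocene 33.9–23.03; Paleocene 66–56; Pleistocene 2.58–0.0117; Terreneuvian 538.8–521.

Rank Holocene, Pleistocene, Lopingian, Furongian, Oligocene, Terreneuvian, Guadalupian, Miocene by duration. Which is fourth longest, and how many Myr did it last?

Furongian, 11.6 million years

Start − end for each: Holocene 0.0117 − 0 = 0.0117; Pleistocene 2.58 − 0.0117 = 2.5683; Lopingian 259.51 − 251.902 = 7.608; Furongian 497 − 485.4 = 11.6; Oligocene 33.9 − 23.03 = 10.87; Terreneuvian 538.8 − 521 = 17.8; Guadalupian 273.01 − 259.51 = 13.5; Miocene 23.03 − 5.333 = 17.697.
Ranking these from longest: Terreneuvian > Miocene > Guadalupian > Furongian > Oligocene > Lopingian > Pleistocene > Holocene.
Position 4 in that ranking is Furongian, which lasted 11.6 Myr.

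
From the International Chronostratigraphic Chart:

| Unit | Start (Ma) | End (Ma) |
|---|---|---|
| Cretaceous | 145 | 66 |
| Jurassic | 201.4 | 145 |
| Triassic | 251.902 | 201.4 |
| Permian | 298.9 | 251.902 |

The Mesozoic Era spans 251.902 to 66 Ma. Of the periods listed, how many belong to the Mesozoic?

3

Periods inside 251.902–66 Ma: Triassic, Jurassic, Cretaceous — 3 in total.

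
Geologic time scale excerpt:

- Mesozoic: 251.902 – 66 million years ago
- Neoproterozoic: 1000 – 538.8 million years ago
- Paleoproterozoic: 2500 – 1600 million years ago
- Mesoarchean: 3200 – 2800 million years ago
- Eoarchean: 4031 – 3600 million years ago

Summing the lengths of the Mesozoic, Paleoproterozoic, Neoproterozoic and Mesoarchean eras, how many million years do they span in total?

1947.102 million years

Each duration: Mesozoic = 185.902; Paleoproterozoic = 900; Neoproterozoic = 461.2; Mesoarchean = 400.
Sum: 185.902 + 900 + 461.2 + 400 = 1947.102 Myr.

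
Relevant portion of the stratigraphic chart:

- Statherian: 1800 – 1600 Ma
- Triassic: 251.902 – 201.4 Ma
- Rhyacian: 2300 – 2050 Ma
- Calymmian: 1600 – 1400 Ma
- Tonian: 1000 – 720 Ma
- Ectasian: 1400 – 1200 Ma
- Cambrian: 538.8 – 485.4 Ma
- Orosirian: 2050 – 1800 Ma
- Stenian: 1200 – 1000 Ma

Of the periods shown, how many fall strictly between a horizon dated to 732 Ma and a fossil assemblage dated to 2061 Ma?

The older date is 2061 Ma and the younger is 732 Ma.
Periods with start < 2061 and end > 732 Ma: Orosirian (2050–1800), Statherian (1800–1600), Calymmian (1600–1400), Ectasian (1400–1200), Stenian (1200–1000).
That is 5 complete periods.

5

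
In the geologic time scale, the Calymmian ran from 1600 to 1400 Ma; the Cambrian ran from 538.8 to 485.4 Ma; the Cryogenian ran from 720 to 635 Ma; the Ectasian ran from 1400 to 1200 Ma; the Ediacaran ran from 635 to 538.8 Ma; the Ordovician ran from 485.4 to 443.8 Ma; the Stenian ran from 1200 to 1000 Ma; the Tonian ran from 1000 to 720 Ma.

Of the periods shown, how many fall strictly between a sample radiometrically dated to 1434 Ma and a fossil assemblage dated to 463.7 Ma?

1434 Ma sits inside the Calymmian (1600–1400) and 463.7 Ma inside the Ordovician (485.4–443.8); neither of those is wholly between the two dates.
The listed periods lying completely between them are Ectasian, Stenian, Tonian, Cryogenian, Ediacaran, Cambrian — 6 in all.

6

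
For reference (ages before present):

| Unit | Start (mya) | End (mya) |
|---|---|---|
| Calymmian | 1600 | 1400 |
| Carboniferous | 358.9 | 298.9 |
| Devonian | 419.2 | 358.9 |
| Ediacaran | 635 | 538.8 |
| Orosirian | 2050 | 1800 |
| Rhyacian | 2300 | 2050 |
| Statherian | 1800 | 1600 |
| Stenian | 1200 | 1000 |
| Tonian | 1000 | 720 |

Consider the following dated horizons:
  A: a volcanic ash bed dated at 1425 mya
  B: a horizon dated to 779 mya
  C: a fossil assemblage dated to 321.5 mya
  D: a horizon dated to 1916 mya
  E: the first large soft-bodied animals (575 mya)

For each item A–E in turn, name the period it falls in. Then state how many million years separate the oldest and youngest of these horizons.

A — Calymmian; B — Tonian; C — Carboniferous; D — Orosirian; E — Ediacaran; span 1594.5 million years

Match each age against the start–end ranges in the excerpt: A = 1425 Ma → Calymmian (1600–1400); B = 779 Ma → Tonian (1000–720); C = 321.5 Ma → Carboniferous (358.9–298.9); D = 1916 Ma → Orosirian (2050–1800); E = 575 Ma → Ediacaran (635–538.8).
The largest age is 1916 Ma and the smallest is 321.5 Ma; their difference is 1594.5 Myr.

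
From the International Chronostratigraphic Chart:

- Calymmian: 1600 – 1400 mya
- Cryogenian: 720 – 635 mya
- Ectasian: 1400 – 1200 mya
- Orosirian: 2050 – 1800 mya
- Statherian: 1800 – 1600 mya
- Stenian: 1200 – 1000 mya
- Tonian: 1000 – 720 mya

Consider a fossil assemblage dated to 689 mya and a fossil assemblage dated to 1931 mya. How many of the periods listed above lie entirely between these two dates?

5

The older date is 1931 Ma and the younger is 689 Ma.
Periods with start < 1931 and end > 689 Ma: Statherian (1800–1600), Calymmian (1600–1400), Ectasian (1400–1200), Stenian (1200–1000), Tonian (1000–720).
That is 5 complete periods.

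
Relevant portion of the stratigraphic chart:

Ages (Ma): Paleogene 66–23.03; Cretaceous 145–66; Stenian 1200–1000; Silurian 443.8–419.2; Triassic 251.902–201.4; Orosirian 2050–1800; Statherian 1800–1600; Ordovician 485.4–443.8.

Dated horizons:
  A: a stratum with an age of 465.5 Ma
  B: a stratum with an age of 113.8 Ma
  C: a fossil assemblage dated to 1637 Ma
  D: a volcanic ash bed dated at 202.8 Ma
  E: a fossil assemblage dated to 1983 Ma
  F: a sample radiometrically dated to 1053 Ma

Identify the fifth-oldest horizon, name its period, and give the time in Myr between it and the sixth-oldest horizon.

Larger Ma means older, so oldest first: E 1983 > C 1637 > F 1053 > A 465.5 > D 202.8 > B 113.8.
Counting 5 along gives D (202.8 Ma); the excerpt puts that inside the Triassic, 251.902–201.4 Ma.
Next in line is B (113.8 Ma), and 202.8 − 113.8 = 89 Myr.

D, in the Triassic; 89 million years to B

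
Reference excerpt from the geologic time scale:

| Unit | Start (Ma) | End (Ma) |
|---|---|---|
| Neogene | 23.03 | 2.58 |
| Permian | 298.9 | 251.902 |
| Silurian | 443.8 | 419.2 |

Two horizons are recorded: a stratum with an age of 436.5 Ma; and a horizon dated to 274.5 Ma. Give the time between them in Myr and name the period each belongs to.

162 million years apart; the first in the Silurian, the second in the Permian

Elapsed time: 436.5 − 274.5 = 162 Myr.
436.5 Ma lies within 443.8–419.2 Ma: Silurian.
274.5 Ma lies within 298.9–251.902 Ma: Permian.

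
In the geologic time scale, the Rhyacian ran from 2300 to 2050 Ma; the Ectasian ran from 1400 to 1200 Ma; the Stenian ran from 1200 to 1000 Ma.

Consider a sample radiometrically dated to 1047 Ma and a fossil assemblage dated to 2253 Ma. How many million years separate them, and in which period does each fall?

Elapsed time: 2253 − 1047 = 1206 Myr.
1047 Ma lies within 1200–1000 Ma: Stenian.
2253 Ma lies within 2300–2050 Ma: Rhyacian.

1206 million years apart; the first in the Stenian, the second in the Rhyacian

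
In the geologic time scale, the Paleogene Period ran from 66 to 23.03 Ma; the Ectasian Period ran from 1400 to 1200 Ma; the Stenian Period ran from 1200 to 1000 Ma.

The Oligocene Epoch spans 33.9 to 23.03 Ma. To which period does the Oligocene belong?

Paleogene

The Oligocene (33.9–23.03 Ma) lies entirely within 66–23.03 Ma, the Paleogene Period.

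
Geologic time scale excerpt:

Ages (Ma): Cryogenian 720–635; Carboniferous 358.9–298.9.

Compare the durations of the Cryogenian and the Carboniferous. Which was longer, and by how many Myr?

Cryogenian: 720 − 635 = 85 Myr.
Carboniferous: 358.9 − 298.9 = 60 Myr.
Difference: 85 − 60 = 25 Myr, so the Cryogenian was longer.

Cryogenian, by 25 million years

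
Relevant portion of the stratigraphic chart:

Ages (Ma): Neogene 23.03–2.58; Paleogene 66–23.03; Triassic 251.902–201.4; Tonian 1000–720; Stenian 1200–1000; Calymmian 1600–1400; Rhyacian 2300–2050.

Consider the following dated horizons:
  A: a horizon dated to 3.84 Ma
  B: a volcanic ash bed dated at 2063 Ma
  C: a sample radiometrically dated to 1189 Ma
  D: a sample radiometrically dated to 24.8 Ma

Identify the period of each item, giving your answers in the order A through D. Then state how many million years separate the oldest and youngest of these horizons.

A — Neogene; B — Rhyacian; C — Stenian; D — Paleogene; span 2059.16 million years

Match each age against the start–end ranges in the excerpt: A = 3.84 Ma → Neogene (23.03–2.58); B = 2063 Ma → Rhyacian (2300–2050); C = 1189 Ma → Stenian (1200–1000); D = 24.8 Ma → Paleogene (66–23.03).
The largest age is 2063 Ma and the smallest is 3.84 Ma; their difference is 2059.16 Myr.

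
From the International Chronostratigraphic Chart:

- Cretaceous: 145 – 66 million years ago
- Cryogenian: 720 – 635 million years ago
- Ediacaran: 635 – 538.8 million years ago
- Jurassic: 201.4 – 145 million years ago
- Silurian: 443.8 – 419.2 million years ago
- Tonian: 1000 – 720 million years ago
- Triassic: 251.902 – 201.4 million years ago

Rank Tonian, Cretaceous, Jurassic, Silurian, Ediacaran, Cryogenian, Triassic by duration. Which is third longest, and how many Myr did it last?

Cryogenian, 85 million years

Start − end for each: Tonian 1000 − 720 = 280; Cretaceous 145 − 66 = 79; Jurassic 201.4 − 145 = 56.4; Silurian 443.8 − 419.2 = 24.6; Ediacaran 635 − 538.8 = 96.2; Cryogenian 720 − 635 = 85; Triassic 251.902 − 201.4 = 50.502.
Ranking these from longest: Tonian > Ediacaran > Cryogenian > Cretaceous > Jurassic > Triassic > Silurian.
Position 3 in that ranking is Cryogenian, which lasted 85 Myr.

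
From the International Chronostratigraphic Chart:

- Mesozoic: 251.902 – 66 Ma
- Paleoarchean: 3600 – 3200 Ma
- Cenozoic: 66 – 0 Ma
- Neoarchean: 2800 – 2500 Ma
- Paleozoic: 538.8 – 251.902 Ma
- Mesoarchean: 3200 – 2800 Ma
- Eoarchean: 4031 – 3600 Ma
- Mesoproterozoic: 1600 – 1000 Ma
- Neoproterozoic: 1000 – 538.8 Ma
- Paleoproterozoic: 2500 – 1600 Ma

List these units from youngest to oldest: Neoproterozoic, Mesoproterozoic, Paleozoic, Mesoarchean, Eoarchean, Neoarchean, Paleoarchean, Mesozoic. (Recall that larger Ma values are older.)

Read off each span (Ma): Neoproterozoic 1000–538.8; Mesoproterozoic 1600–1000; Paleozoic 538.8–251.902; Mesoarchean 3200–2800; Eoarchean 4031–3600; Neoarchean 2800–2500; Paleoarchean 3600–3200; Mesozoic 251.902–66.
Larger Ma is older, so oldest→youngest is Eoarchean, Paleoarchean, Mesoarchean, Neoarchean, Mesoproterozoic, Neoproterozoic, Paleozoic, Mesozoic; reverse it for youngest→oldest.

Mesozoic, then Paleozoic, then Neoproterozoic, then Mesoproterozoic, then Neoarchean, then Mesoarchean, then Paleoarchean, then Eoarchean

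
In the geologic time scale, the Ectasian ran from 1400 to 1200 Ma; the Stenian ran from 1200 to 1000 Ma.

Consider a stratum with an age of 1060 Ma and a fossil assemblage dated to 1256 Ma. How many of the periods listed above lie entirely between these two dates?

0

Checking each listed span, none has both start < 1256 Ma and end > 1060 Ma — every period straddles one of the two dates or lies outside them — so the count is 0.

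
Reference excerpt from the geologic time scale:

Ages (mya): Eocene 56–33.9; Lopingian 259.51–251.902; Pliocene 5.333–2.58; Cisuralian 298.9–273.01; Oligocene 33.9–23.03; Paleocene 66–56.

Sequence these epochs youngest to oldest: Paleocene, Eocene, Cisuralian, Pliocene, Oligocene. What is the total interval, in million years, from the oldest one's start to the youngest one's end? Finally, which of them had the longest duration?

Pliocene, Oligocene, Eocene, Paleocene, Cisuralian; total span 296.32 Myr; longest is Cisuralian

Start ages (Ma): Cisuralian 298.9, Paleocene 66, Eocene 56, Oligocene 33.9, Pliocene 5.333.
Ordered youngest to oldest: Pliocene, Oligocene, Eocene, Paleocene, Cisuralian.
Span = 298.9 − 2.58 = 296.32 Myr.
Durations: Paleocene 10, Eocene 22.1, Pliocene 2.753, Oligocene 10.87, Cisuralian 25.89 → longest is Cisuralian (25.89 Myr).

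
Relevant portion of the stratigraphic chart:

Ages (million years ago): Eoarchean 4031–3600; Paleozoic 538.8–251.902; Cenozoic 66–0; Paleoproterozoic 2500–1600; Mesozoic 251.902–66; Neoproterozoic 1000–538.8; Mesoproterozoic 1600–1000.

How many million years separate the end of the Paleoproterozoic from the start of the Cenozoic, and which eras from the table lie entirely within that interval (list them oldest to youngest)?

1534 million years; Mesoproterozoic, Neoproterozoic, Paleozoic, Mesozoic

End of Paleoproterozoic = 1600 Ma; start of Cenozoic = 66 Ma.
Gap = 1600 − 66 = 1534 Myr.
Eras wholly inside 1600–66 Ma: Mesoproterozoic (1600–1000), Neoproterozoic (1000–538.8), Paleozoic (538.8–251.902), Mesozoic (251.902–66).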